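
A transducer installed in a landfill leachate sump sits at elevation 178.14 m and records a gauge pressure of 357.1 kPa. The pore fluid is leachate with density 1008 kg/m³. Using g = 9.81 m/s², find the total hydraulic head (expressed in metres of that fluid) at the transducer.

ψ = P/(ρg) = 357.1×1000 / (1008 × 9.81) = 36.11 m.
h = z + ψ = 178.14 + 36.11 = 214.25 m.

h ≈ 214.25 m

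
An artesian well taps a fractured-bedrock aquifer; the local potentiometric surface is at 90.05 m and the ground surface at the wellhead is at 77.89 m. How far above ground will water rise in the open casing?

Water rises to the potentiometric surface, so the rise above ground = 90.05 − 77.89 = 12.16 m.

≈ 12.16 m above ground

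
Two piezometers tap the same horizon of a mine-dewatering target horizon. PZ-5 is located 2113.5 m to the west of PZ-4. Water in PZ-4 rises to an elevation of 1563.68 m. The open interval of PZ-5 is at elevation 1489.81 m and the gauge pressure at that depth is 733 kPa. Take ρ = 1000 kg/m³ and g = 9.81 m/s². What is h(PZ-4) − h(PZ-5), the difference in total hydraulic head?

Total head at PZ-4: h = 1563.68 m (water level in the piezometer is the total head).
Pressure head at PZ-5: ψ = P/(ρg) = 733×1000 / (1000 × 9.81) = 74.72 m.
Total head at PZ-5: h = z + ψ = 1489.81 + 74.72 = 1564.53 m.
Head difference: h(PZ-4) − h(PZ-5) = 1563.68 − 1564.53 = -0.85 m.

Δh ≈ -0.85 m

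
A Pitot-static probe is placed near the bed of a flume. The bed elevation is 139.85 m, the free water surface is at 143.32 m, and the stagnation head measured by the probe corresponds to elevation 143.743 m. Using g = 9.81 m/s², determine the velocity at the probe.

Near the bed, under hydrostatic conditions, the piezometric head (z + ψ) equals the free-surface elevation, 143.32 m.
Velocity head = total − piezometric = 143.743 − 143.32 = 0.423 m.
v = √(2g·h_v) = √(2 × 9.81 × 0.423) = 2.88 m/s.

v ≈ 2.88 m/s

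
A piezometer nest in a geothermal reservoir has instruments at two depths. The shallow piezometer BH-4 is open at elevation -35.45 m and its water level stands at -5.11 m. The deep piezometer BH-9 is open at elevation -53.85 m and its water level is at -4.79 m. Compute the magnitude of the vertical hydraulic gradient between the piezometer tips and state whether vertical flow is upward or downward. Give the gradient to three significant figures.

|i_v| ≈ 0.0174; vertical flow is upward

Total head at BH-4: h = -5.11 m (water level in the standpipe).
Total head at BH-9: h = -4.79 m.
Δh = h(BH-4) − h(BH-9) = -5.11 − (-4.79) = -0.32 m.
Vertical separation Δz = -35.45 − (-53.85) = 18.40 m.
|i_v| = |Δh| / Δz = 0.32 / 18.40 = 0.0174.
Head is higher in the deep piezometer, so vertical flow is upward (discharge condition).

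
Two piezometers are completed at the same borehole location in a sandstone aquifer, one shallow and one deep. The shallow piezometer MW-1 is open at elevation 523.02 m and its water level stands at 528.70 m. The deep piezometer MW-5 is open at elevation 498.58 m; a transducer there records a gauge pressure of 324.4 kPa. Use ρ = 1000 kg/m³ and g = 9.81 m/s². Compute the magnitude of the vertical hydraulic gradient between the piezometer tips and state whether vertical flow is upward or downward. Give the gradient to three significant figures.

|i_v| ≈ 0.121; vertical flow is upward

Total head at MW-1: h = 528.70 m (water level in the standpipe).
Pressure head at MW-5: ψ = P/(ρg) = 324.4×1000 / (1000 × 9.81) = 33.07 m.
Total head at MW-5: h = z + ψ = 498.58 + 33.07 = 531.65 m.
Δh = h(MW-1) − h(MW-5) = 528.70 − 531.65 = -2.95 m.
Vertical separation Δz = 523.02 − 498.58 = 24.44 m.
|i_v| = |Δh| / Δz = 2.95 / 24.44 = 0.121.
Head is higher in the deep piezometer, so vertical flow is upward (discharge condition).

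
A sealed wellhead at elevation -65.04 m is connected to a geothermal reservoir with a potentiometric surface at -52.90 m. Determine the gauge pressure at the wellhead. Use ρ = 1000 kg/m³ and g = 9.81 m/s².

Head above the cap: Δh = -52.90 − (-65.04) = 12.14 m.
P = ρgΔh = 1000 × 9.81 × 12.14 = 119093 Pa ≈ 119 kPa.

P ≈ 119 kPa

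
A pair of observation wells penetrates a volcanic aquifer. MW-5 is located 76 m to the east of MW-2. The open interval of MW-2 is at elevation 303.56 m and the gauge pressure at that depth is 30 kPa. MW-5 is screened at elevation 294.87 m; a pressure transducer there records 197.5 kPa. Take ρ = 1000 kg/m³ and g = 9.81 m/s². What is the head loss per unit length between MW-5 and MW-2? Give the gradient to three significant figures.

Pressure head at MW-2: ψ = P/(ρg) = 30×1000 / (1000 × 9.81) = 3.06 m.
Total head at MW-2: h = z + ψ = 303.56 + 3.06 = 306.62 m.
Pressure head at MW-5: ψ = P/(ρg) = 197.5×1000 / (1000 × 9.81) = 20.13 m.
Total head at MW-5: h = z + ψ = 294.87 + 20.13 = 315.00 m.
Head difference: h(MW-2) − h(MW-5) = 306.62 − 315.00 = -8.38 m.
Hydraulic gradient: i = |Δh| / L = 8.38 / 76 = 0.110.

i ≈ 0.110 m/m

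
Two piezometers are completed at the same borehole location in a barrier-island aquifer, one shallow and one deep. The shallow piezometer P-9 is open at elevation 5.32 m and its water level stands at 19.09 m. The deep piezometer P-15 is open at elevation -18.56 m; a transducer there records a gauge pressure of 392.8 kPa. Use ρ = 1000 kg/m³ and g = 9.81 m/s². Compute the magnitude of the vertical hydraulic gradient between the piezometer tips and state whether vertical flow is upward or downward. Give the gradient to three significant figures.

|i_v| ≈ 0.100; vertical flow is upward

Total head at P-9: h = 19.09 m (water level in the standpipe).
Pressure head at P-15: ψ = P/(ρg) = 392.8×1000 / (1000 × 9.81) = 40.04 m.
Total head at P-15: h = z + ψ = -18.56 + 40.04 = 21.48 m.
Δh = h(P-9) − h(P-15) = 19.09 − 21.48 = -2.39 m.
Vertical separation Δz = 5.32 − (-18.56) = 23.88 m.
|i_v| = |Δh| / Δz = 2.39 / 23.88 = 0.100.
Head is higher in the deep piezometer, so vertical flow is upward (discharge condition).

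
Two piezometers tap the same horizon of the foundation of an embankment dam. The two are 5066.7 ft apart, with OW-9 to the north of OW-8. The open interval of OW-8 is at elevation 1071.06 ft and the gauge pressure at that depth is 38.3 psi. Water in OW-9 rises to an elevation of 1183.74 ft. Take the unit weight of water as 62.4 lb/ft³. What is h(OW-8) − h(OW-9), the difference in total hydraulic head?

Δh ≈ -24.30 ft

Pressure head at OW-8: ψ = 144·P/γ = 144 × 38.3 / 62.4 = 88.38 ft.
Total head at OW-8: h = z + ψ = 1071.06 + 88.38 = 1159.44 ft.
Total head at OW-9: h = 1183.74 ft (water level in the piezometer is the total head).
Head difference: h(OW-8) − h(OW-9) = 1159.44 − 1183.74 = -24.30 ft.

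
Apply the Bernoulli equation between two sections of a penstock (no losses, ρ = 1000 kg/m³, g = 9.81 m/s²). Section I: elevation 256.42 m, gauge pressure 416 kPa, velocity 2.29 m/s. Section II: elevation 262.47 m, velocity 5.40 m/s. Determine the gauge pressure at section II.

P₂ ≈ 345 kPa

Pressure head at I: ψ₁ = P₁/(ρg) = 416×1000 / (1000 × 9.81) = 42.41 m.
Velocity heads: v₁²/2g = 2.29²/19.62 = 0.267 m; v₂²/2g = 5.40²/19.62 = 1.486 m.
Total head H = z₁ + ψ₁ + v₁²/2g = 256.42 + 42.41 + 0.267 = 299.10 m.
ψ₂ = H − z₂ − v₂²/2g = 299.10 − 262.47 − 1.486 = 35.14 m.
P₂ = ρgψ₂ = 1000 × 9.81 × 35.14 ≈ 345 kPa.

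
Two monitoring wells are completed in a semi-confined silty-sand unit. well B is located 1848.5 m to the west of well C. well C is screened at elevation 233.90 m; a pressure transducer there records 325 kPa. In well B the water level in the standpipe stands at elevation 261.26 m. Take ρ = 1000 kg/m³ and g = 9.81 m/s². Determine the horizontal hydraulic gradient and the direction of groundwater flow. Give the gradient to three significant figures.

i ≈ 0.00312; groundwater flows toward the west

Pressure head at well C: ψ = P/(ρg) = 325×1000 / (1000 × 9.81) = 33.13 m.
Total head at well C: h = z + ψ = 233.90 + 33.13 = 267.03 m.
Total head at well B: h = 261.26 m (water level in the piezometer is the total head).
Head difference: h(well C) − h(well B) = 267.03 − 261.26 = 5.77 m.
Hydraulic gradient: i = |Δh| / L = 5.77 / 1848.5 = 0.00312.
Flow is from higher to lower head: from well C toward well B, i.e. toward the west.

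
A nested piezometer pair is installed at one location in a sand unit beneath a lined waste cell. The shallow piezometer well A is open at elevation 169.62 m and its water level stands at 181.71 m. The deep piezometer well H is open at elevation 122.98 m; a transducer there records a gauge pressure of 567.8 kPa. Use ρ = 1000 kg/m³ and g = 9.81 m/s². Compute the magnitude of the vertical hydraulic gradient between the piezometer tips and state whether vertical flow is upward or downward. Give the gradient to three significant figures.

Total head at well A: h = 181.71 m (water level in the standpipe).
Pressure head at well H: ψ = P/(ρg) = 567.8×1000 / (1000 × 9.81) = 57.88 m.
Total head at well H: h = z + ψ = 122.98 + 57.88 = 180.86 m.
Δh = h(well A) − h(well H) = 181.71 − 180.86 = 0.85 m.
Vertical separation Δz = 169.62 − 122.98 = 46.64 m.
|i_v| = |Δh| / Δz = 0.85 / 46.64 = 0.0182.
Head is higher in the shallow piezometer, so vertical flow is downward (recharge condition).

|i_v| ≈ 0.0182; vertical flow is downward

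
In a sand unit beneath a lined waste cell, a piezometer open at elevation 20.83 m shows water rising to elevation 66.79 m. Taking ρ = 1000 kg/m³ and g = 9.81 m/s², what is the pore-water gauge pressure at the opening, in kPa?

P ≈ 451 kPa

Pressure head ψ = h − z = 66.79 − 20.83 = 45.96 m.
P = ρgψ = 1000 × 9.81 × 45.96 = 450868 Pa ≈ 451 kPa.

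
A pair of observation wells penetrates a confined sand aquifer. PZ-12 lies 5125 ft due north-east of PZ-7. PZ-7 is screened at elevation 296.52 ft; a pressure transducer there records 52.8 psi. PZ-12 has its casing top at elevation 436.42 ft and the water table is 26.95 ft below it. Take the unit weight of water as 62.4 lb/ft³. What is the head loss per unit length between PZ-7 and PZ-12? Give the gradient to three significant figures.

Pressure head at PZ-7: ψ = 144·P/γ = 144 × 52.8 / 62.4 = 121.85 ft.
Total head at PZ-7: h = z + ψ = 296.52 + 121.85 = 418.37 ft.
Total head at PZ-12: h = 436.42 − 26.95 = 409.47 ft.
Head difference: h(PZ-7) − h(PZ-12) = 418.37 − 409.47 = 8.90 ft.
Hydraulic gradient: i = |Δh| / L = 8.90 / 5125 = 0.00174.

i ≈ 0.00174 ft/ft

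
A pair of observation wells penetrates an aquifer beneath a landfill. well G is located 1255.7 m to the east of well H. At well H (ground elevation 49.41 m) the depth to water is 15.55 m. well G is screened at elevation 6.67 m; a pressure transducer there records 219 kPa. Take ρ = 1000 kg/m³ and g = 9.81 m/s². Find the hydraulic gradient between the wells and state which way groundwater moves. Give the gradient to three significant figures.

Total head at well H: h = 49.41 − 15.55 = 33.86 m.
Pressure head at well G: ψ = P/(ρg) = 219×1000 / (1000 × 9.81) = 22.32 m.
Total head at well G: h = z + ψ = 6.67 + 22.32 = 28.99 m.
Head difference: h(well H) − h(well G) = 33.86 − 28.99 = 4.87 m.
Hydraulic gradient: i = |Δh| / L = 4.87 / 1255.7 = 0.00388.
Flow is from higher to lower head: from well H toward well G, i.e. toward the east.

i ≈ 0.00388; groundwater flows toward the east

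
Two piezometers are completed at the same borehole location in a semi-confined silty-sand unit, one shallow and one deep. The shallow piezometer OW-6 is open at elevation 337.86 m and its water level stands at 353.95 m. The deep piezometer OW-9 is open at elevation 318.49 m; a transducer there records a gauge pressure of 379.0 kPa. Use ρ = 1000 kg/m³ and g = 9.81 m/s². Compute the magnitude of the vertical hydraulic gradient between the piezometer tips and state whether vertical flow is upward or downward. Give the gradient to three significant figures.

|i_v| ≈ 0.164; vertical flow is upward

Total head at OW-6: h = 353.95 m (water level in the standpipe).
Pressure head at OW-9: ψ = P/(ρg) = 379.0×1000 / (1000 × 9.81) = 38.63 m.
Total head at OW-9: h = z + ψ = 318.49 + 38.63 = 357.12 m.
Δh = h(OW-6) − h(OW-9) = 353.95 − 357.12 = -3.17 m.
Vertical separation Δz = 337.86 − 318.49 = 19.37 m.
|i_v| = |Δh| / Δz = 3.17 / 19.37 = 0.164.
Head is higher in the deep piezometer, so vertical flow is upward (discharge condition).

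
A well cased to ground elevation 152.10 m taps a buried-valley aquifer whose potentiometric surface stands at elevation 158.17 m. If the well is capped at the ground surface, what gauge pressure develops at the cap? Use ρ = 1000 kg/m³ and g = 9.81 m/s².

Head above the cap: Δh = 158.17 − 152.10 = 6.07 m.
P = ρgΔh = 1000 × 9.81 × 6.07 = 59547 Pa ≈ 59.5 kPa.

P ≈ 59.5 kPa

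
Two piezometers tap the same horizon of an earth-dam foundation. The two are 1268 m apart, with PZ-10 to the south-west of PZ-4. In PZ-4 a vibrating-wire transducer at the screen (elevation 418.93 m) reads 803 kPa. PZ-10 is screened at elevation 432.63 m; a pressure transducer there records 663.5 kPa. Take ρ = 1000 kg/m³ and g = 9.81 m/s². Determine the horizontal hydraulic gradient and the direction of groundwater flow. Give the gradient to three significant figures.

Pressure head at PZ-4: ψ = P/(ρg) = 803×1000 / (1000 × 9.81) = 81.86 m.
Total head at PZ-4: h = z + ψ = 418.93 + 81.86 = 500.79 m.
Pressure head at PZ-10: ψ = P/(ρg) = 663.5×1000 / (1000 × 9.81) = 67.64 m.
Total head at PZ-10: h = z + ψ = 432.63 + 67.64 = 500.27 m.
Head difference: h(PZ-4) − h(PZ-10) = 500.79 − 500.27 = 0.52 m.
Hydraulic gradient: i = |Δh| / L = 0.52 / 1268 = 0.000410.
Flow is from higher to lower head: from PZ-4 toward PZ-10, i.e. toward the south-west.

i ≈ 0.000410; groundwater flows toward the south-west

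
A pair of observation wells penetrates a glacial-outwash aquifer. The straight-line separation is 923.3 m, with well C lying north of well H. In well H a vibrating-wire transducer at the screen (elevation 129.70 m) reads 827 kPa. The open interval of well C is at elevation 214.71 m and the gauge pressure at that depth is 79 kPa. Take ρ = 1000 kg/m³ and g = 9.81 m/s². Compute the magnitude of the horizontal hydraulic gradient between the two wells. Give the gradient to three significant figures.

i ≈ 0.00949

Pressure head at well H: ψ = P/(ρg) = 827×1000 / (1000 × 9.81) = 84.30 m.
Total head at well H: h = z + ψ = 129.70 + 84.30 = 214.00 m.
Pressure head at well C: ψ = P/(ρg) = 79×1000 / (1000 × 9.81) = 8.05 m.
Total head at well C: h = z + ψ = 214.71 + 8.05 = 222.76 m.
Head difference: h(well H) − h(well C) = 214.00 − 222.76 = -8.76 m.
Hydraulic gradient: i = |Δh| / L = 8.76 / 923.3 = 0.00949.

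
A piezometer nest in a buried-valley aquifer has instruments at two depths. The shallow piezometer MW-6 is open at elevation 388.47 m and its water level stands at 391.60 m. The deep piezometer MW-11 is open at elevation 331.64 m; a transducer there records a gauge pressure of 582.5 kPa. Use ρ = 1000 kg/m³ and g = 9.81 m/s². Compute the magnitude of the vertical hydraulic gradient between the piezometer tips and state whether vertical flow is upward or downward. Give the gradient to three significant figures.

Total head at MW-6: h = 391.60 m (water level in the standpipe).
Pressure head at MW-11: ψ = P/(ρg) = 582.5×1000 / (1000 × 9.81) = 59.38 m.
Total head at MW-11: h = z + ψ = 331.64 + 59.38 = 391.02 m.
Δh = h(MW-6) − h(MW-11) = 391.60 − 391.02 = 0.58 m.
Vertical separation Δz = 388.47 − 331.64 = 56.83 m.
|i_v| = |Δh| / Δz = 0.58 / 56.83 = 0.0102.
Head is higher in the shallow piezometer, so vertical flow is downward (recharge condition).

|i_v| ≈ 0.0102; vertical flow is downward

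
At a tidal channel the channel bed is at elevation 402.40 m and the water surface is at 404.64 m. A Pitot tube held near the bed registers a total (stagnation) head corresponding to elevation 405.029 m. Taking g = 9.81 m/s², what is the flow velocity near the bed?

Near the bed, under hydrostatic conditions, the piezometric head (z + ψ) equals the free-surface elevation, 404.64 m.
Velocity head = total − piezometric = 405.029 − 404.64 = 0.389 m.
v = √(2g·h_v) = √(2 × 9.81 × 0.389) = 2.76 m/s.

v ≈ 2.76 m/s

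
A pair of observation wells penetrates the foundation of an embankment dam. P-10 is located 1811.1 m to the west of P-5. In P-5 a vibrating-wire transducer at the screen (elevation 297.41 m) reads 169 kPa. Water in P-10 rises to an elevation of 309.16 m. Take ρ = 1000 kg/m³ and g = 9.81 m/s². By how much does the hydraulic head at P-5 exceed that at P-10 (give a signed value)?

Δh ≈ 5.48 m

Pressure head at P-5: ψ = P/(ρg) = 169×1000 / (1000 × 9.81) = 17.23 m.
Total head at P-5: h = z + ψ = 297.41 + 17.23 = 314.64 m.
Total head at P-10: h = 309.16 m (water level in the piezometer is the total head).
Head difference: h(P-5) − h(P-10) = 314.64 − 309.16 = 5.48 m.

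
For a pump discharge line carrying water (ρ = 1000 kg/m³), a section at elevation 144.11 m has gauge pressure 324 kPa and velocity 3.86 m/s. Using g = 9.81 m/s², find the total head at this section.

Pressure head ψ = P/(ρg) = 324×1000 / (1000 × 9.81) = 33.03 m.
Velocity head = v²/(2g) = 3.86² / (2 × 9.81) = 0.759 m.
h = z + ψ + v²/(2g) = 144.11 + 33.03 + 0.759 = 177.90 m.

h ≈ 177.90 m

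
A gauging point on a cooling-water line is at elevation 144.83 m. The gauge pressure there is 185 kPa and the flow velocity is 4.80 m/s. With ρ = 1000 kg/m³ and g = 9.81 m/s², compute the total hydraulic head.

Pressure head ψ = P/(ρg) = 185×1000 / (1000 × 9.81) = 18.86 m.
Velocity head = v²/(2g) = 4.80² / (2 × 9.81) = 1.174 m.
h = z + ψ + v²/(2g) = 144.83 + 18.86 + 1.174 = 164.86 m.

h ≈ 164.86 m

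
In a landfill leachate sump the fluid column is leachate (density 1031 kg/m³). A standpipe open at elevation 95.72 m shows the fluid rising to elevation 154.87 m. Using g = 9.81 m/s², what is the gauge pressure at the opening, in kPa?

Pressure head ψ = h − z = 154.87 − 95.72 = 59.15 m.
P = ρgψ = 1031 × 9.81 × 59.15 = 598250 Pa ≈ 598 kPa.

P ≈ 598 kPa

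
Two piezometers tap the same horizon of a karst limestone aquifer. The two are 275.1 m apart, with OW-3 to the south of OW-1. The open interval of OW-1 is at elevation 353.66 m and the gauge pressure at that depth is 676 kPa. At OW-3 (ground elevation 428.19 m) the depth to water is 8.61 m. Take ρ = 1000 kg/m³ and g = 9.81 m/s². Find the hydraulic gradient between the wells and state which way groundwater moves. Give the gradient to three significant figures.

i ≈ 0.0109; groundwater flows toward the south

Pressure head at OW-1: ψ = P/(ρg) = 676×1000 / (1000 × 9.81) = 68.91 m.
Total head at OW-1: h = z + ψ = 353.66 + 68.91 = 422.57 m.
Total head at OW-3: h = 428.19 − 8.61 = 419.58 m.
Head difference: h(OW-1) − h(OW-3) = 422.57 − 419.58 = 2.99 m.
Hydraulic gradient: i = |Δh| / L = 2.99 / 275.1 = 0.0109.
Flow is from higher to lower head: from OW-1 toward OW-3, i.e. toward the south.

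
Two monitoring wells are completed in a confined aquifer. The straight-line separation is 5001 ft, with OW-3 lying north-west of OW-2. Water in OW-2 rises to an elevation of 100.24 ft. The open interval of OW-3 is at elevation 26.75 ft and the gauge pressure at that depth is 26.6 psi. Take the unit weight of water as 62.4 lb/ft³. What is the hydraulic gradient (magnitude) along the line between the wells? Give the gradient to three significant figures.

Total head at OW-2: h = 100.24 ft (water level in the piezometer is the total head).
Pressure head at OW-3: ψ = 144·P/γ = 144 × 26.6 / 62.4 = 61.38 ft.
Total head at OW-3: h = z + ψ = 26.75 + 61.38 = 88.13 ft.
Head difference: h(OW-2) − h(OW-3) = 100.24 − 88.13 = 12.11 ft.
Hydraulic gradient: i = |Δh| / L = 12.11 / 5001 = 0.00242.

i ≈ 0.00242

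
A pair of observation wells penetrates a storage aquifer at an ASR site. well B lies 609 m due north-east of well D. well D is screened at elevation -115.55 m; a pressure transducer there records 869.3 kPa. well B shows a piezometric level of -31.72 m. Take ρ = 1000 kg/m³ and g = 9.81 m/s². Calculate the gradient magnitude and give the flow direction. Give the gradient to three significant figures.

i ≈ 0.00785; groundwater flows toward the north-east

Pressure head at well D: ψ = P/(ρg) = 869.3×1000 / (1000 × 9.81) = 88.61 m.
Total head at well D: h = z + ψ = -115.55 + 88.61 = -26.94 m.
Total head at well B: h = -31.72 m (water level in the piezometer is the total head).
Head difference: h(well D) − h(well B) = -26.94 − (-31.72) = 4.78 m.
Hydraulic gradient: i = |Δh| / L = 4.78 / 609 = 0.00785.
Flow is from higher to lower head: from well D toward well B, i.e. toward the north-east.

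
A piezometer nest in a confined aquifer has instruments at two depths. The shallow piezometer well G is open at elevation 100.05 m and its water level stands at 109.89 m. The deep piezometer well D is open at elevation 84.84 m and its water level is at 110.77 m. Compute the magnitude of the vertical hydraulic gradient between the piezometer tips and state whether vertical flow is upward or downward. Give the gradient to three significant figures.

Total head at well G: h = 109.89 m (water level in the standpipe).
Total head at well D: h = 110.77 m.
Δh = h(well G) − h(well D) = 109.89 − 110.77 = -0.88 m.
Vertical separation Δz = 100.05 − 84.84 = 15.21 m.
|i_v| = |Δh| / Δz = 0.88 / 15.21 = 0.0579.
Head is higher in the deep piezometer, so vertical flow is upward (discharge condition).

|i_v| ≈ 0.0579; vertical flow is upward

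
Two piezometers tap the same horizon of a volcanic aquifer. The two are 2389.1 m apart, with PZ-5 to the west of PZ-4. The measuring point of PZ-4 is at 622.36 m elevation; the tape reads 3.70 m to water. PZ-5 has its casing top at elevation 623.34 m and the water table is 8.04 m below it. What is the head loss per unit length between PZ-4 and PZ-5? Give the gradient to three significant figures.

i ≈ 0.00141 m/m

Total head at PZ-4: h = 622.36 − 3.70 = 618.66 m.
Total head at PZ-5: h = 623.34 − 8.04 = 615.30 m.
Head difference: h(PZ-4) − h(PZ-5) = 618.66 − 615.30 = 3.36 m.
Hydraulic gradient: i = |Δh| / L = 3.36 / 2389.1 = 0.00141.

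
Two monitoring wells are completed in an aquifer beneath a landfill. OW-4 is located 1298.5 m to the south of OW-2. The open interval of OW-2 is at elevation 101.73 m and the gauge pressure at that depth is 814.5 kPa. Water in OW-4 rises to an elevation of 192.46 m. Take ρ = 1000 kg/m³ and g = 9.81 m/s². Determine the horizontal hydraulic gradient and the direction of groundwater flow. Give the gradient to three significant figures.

Pressure head at OW-2: ψ = P/(ρg) = 814.5×1000 / (1000 × 9.81) = 83.03 m.
Total head at OW-2: h = z + ψ = 101.73 + 83.03 = 184.76 m.
Total head at OW-4: h = 192.46 m (water level in the piezometer is the total head).
Head difference: h(OW-2) − h(OW-4) = 184.76 − 192.46 = -7.70 m.
Hydraulic gradient: i = |Δh| / L = 7.70 / 1298.5 = 0.00593.
Flow is from higher to lower head: from OW-4 toward OW-2, i.e. toward the north.

i ≈ 0.00593; groundwater flows toward the north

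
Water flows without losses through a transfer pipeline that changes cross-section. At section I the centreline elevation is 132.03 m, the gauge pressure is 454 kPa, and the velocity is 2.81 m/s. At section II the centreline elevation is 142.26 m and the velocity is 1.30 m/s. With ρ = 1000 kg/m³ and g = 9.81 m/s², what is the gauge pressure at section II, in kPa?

P₂ ≈ 357 kPa

Pressure head at I: ψ₁ = P₁/(ρg) = 454×1000 / (1000 × 9.81) = 46.28 m.
Velocity heads: v₁²/2g = 2.81²/19.62 = 0.402 m; v₂²/2g = 1.30²/19.62 = 0.086 m.
Total head H = z₁ + ψ₁ + v₁²/2g = 132.03 + 46.28 + 0.402 = 178.71 m.
ψ₂ = H − z₂ − v₂²/2g = 178.71 − 142.26 − 0.086 = 36.36 m.
P₂ = ρgψ₂ = 1000 × 9.81 × 36.36 ≈ 357 kPa.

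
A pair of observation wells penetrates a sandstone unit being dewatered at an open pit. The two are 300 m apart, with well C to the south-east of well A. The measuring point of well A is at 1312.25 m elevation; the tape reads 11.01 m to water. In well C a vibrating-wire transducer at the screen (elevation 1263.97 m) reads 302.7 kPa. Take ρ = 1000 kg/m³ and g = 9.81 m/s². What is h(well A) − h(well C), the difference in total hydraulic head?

Total head at well A: h = 1312.25 − 11.01 = 1301.24 m.
Pressure head at well C: ψ = P/(ρg) = 302.7×1000 / (1000 × 9.81) = 30.86 m.
Total head at well C: h = z + ψ = 1263.97 + 30.86 = 1294.83 m.
Head difference: h(well A) − h(well C) = 1301.24 − 1294.83 = 6.41 m.

Δh ≈ 6.41 m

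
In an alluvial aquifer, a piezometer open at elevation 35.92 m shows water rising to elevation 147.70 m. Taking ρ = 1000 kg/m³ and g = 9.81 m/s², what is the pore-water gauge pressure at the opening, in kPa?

P ≈ 1100 kPa

Pressure head ψ = h − z = 147.70 − 35.92 = 111.78 m.
P = ρgψ = 1000 × 9.81 × 111.78 = 1096562 Pa ≈ 1100 kPa.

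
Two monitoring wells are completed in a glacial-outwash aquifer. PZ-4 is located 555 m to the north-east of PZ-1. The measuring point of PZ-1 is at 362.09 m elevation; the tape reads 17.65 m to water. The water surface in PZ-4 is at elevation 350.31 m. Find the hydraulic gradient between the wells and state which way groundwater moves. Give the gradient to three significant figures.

Total head at PZ-1: h = 362.09 − 17.65 = 344.44 m.
Total head at PZ-4: h = 350.31 m (water level in the piezometer is the total head).
Head difference: h(PZ-1) − h(PZ-4) = 344.44 − 350.31 = -5.87 m.
Hydraulic gradient: i = |Δh| / L = 5.87 / 555 = 0.0106.
Flow is from higher to lower head: from PZ-4 toward PZ-1, i.e. toward the south-west.

i ≈ 0.0106; groundwater flows toward the south-west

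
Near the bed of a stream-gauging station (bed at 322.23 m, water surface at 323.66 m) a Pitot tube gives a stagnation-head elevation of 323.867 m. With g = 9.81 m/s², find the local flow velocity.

v ≈ 2.02 m/s

Near the bed, under hydrostatic conditions, the piezometric head (z + ψ) equals the free-surface elevation, 323.66 m.
Velocity head = total − piezometric = 323.867 − 323.66 = 0.207 m.
v = √(2g·h_v) = √(2 × 9.81 × 0.207) = 2.02 m/s.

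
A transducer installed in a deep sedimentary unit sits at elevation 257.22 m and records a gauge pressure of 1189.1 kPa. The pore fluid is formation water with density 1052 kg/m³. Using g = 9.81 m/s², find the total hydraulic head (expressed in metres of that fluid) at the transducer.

ψ = P/(ρg) = 1189.1×1000 / (1052 × 9.81) = 115.22 m.
h = z + ψ = 257.22 + 115.22 = 372.44 m.

h ≈ 372.44 m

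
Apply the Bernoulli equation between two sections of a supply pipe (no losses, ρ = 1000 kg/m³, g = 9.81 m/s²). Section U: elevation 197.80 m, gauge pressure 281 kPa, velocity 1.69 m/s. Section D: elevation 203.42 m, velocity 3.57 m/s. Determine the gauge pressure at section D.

Pressure head at U: ψ₁ = P₁/(ρg) = 281×1000 / (1000 × 9.81) = 28.64 m.
Velocity heads: v₁²/2g = 1.69²/19.62 = 0.146 m; v₂²/2g = 3.57²/19.62 = 0.650 m.
Total head H = z₁ + ψ₁ + v₁²/2g = 197.80 + 28.64 + 0.146 = 226.59 m.
ψ₂ = H − z₂ − v₂²/2g = 226.59 − 203.42 − 0.650 = 22.52 m.
P₂ = ρgψ₂ = 1000 × 9.81 × 22.52 ≈ 221 kPa.

P₂ ≈ 221 kPa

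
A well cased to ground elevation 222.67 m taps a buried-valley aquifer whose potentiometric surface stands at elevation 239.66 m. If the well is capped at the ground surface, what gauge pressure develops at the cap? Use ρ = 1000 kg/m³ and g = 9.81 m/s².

Head above the cap: Δh = 239.66 − 222.67 = 16.99 m.
P = ρgΔh = 1000 × 9.81 × 16.99 = 166672 Pa ≈ 167 kPa.

P ≈ 167 kPa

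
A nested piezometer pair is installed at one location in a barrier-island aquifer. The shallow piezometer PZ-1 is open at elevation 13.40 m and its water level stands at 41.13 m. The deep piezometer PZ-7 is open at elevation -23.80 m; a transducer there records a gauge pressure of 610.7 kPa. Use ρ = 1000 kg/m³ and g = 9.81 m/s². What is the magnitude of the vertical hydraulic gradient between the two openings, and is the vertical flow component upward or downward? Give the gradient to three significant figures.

Total head at PZ-1: h = 41.13 m (water level in the standpipe).
Pressure head at PZ-7: ψ = P/(ρg) = 610.7×1000 / (1000 × 9.81) = 62.25 m.
Total head at PZ-7: h = z + ψ = -23.80 + 62.25 = 38.45 m.
Δh = h(PZ-1) − h(PZ-7) = 41.13 − 38.45 = 2.68 m.
Vertical separation Δz = 13.40 − (-23.80) = 37.20 m.
|i_v| = |Δh| / Δz = 2.68 / 37.20 = 0.0720.
Head is higher in the shallow piezometer, so vertical flow is downward (recharge condition).

|i_v| ≈ 0.0720; vertical flow is downward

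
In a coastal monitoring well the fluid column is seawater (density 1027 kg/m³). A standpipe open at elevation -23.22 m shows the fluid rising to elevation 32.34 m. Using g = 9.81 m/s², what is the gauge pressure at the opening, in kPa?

Pressure head ψ = h − z = 32.34 − (-23.22) = 55.56 m.
P = ρgψ = 1027 × 9.81 × 55.56 = 559760 Pa ≈ 560 kPa.

P ≈ 560 kPa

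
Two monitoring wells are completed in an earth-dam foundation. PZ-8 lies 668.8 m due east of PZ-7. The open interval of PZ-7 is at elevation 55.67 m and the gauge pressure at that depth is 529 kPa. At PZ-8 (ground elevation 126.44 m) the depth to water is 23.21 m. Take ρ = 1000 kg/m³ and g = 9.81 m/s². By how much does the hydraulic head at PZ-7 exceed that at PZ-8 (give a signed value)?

Pressure head at PZ-7: ψ = P/(ρg) = 529×1000 / (1000 × 9.81) = 53.92 m.
Total head at PZ-7: h = z + ψ = 55.67 + 53.92 = 109.59 m.
Total head at PZ-8: h = 126.44 − 23.21 = 103.23 m.
Head difference: h(PZ-7) − h(PZ-8) = 109.59 − 103.23 = 6.36 m.

Δh ≈ 6.36 m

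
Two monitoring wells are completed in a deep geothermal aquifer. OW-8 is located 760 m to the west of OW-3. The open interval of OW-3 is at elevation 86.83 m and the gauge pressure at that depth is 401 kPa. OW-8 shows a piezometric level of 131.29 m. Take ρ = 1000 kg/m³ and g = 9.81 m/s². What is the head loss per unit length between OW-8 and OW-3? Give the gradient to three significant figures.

Pressure head at OW-3: ψ = P/(ρg) = 401×1000 / (1000 × 9.81) = 40.88 m.
Total head at OW-3: h = z + ψ = 86.83 + 40.88 = 127.71 m.
Total head at OW-8: h = 131.29 m (water level in the piezometer is the total head).
Head difference: h(OW-3) − h(OW-8) = 127.71 − 131.29 = -3.58 m.
Hydraulic gradient: i = |Δh| / L = 3.58 / 760 = 0.00471.

i ≈ 0.00471 m/m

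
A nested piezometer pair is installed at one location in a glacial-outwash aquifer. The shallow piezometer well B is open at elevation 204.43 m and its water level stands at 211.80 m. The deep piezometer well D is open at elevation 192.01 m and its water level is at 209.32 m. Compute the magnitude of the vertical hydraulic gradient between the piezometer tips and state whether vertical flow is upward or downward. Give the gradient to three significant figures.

|i_v| ≈ 0.200; vertical flow is downward

Total head at well B: h = 211.80 m (water level in the standpipe).
Total head at well D: h = 209.32 m.
Δh = h(well B) − h(well D) = 211.80 − 209.32 = 2.48 m.
Vertical separation Δz = 204.43 − 192.01 = 12.42 m.
|i_v| = |Δh| / Δz = 2.48 / 12.42 = 0.200.
Head is higher in the shallow piezometer, so vertical flow is downward (recharge condition).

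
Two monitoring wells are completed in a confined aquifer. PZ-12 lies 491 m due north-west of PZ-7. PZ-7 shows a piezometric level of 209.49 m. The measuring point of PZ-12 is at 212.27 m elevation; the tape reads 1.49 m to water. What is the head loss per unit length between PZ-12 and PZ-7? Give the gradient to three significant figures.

Total head at PZ-7: h = 209.49 m (water level in the piezometer is the total head).
Total head at PZ-12: h = 212.27 − 1.49 = 210.78 m.
Head difference: h(PZ-7) − h(PZ-12) = 209.49 − 210.78 = -1.29 m.
Hydraulic gradient: i = |Δh| / L = 1.29 / 491 = 0.00263.

i ≈ 0.00263 m/m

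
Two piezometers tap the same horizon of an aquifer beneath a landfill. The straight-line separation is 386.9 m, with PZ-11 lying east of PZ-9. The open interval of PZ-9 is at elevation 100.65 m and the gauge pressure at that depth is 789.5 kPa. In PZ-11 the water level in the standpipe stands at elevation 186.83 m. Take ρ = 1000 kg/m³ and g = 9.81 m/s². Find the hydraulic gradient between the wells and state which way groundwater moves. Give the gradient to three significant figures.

Pressure head at PZ-9: ψ = P/(ρg) = 789.5×1000 / (1000 × 9.81) = 80.48 m.
Total head at PZ-9: h = z + ψ = 100.65 + 80.48 = 181.13 m.
Total head at PZ-11: h = 186.83 m (water level in the piezometer is the total head).
Head difference: h(PZ-9) − h(PZ-11) = 181.13 − 186.83 = -5.70 m.
Hydraulic gradient: i = |Δh| / L = 5.70 / 386.9 = 0.0147.
Flow is from higher to lower head: from PZ-11 toward PZ-9, i.e. toward the west.

i ≈ 0.0147; groundwater flows toward the west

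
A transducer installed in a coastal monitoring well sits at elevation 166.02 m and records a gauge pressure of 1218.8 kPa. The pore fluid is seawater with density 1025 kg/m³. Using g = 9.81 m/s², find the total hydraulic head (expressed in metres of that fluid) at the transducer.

h ≈ 287.23 m

ψ = P/(ρg) = 1218.8×1000 / (1025 × 9.81) = 121.21 m.
h = z + ψ = 166.02 + 121.21 = 287.23 m.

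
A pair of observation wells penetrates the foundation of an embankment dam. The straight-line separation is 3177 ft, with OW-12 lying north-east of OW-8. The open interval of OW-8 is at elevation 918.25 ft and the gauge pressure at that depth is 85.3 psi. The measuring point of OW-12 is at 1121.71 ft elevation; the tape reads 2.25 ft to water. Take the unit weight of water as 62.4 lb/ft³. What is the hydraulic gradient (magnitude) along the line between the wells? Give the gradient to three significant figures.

i ≈ 0.00137

Pressure head at OW-8: ψ = 144·P/γ = 144 × 85.3 / 62.4 = 196.85 ft.
Total head at OW-8: h = z + ψ = 918.25 + 196.85 = 1115.10 ft.
Total head at OW-12: h = 1121.71 − 2.25 = 1119.46 ft.
Head difference: h(OW-8) − h(OW-12) = 1115.10 − 1119.46 = -4.36 ft.
Hydraulic gradient: i = |Δh| / L = 4.36 / 3177 = 0.00137.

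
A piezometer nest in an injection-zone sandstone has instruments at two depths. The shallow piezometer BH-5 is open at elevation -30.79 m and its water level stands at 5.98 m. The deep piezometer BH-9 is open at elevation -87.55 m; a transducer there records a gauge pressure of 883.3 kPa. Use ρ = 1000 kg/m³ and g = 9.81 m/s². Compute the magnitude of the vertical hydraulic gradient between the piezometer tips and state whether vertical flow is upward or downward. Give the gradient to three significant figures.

Total head at BH-5: h = 5.98 m (water level in the standpipe).
Pressure head at BH-9: ψ = P/(ρg) = 883.3×1000 / (1000 × 9.81) = 90.04 m.
Total head at BH-9: h = z + ψ = -87.55 + 90.04 = 2.49 m.
Δh = h(BH-5) − h(BH-9) = 5.98 − 2.49 = 3.49 m.
Vertical separation Δz = -30.79 − (-87.55) = 56.76 m.
|i_v| = |Δh| / Δz = 3.49 / 56.76 = 0.0615.
Head is higher in the shallow piezometer, so vertical flow is downward (recharge condition).

|i_v| ≈ 0.0615; vertical flow is downward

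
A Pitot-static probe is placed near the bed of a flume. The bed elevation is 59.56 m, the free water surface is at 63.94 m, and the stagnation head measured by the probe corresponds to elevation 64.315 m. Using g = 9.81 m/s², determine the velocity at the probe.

Near the bed, under hydrostatic conditions, the piezometric head (z + ψ) equals the free-surface elevation, 63.94 m.
Velocity head = total − piezometric = 64.315 − 63.94 = 0.375 m.
v = √(2g·h_v) = √(2 × 9.81 × 0.375) = 2.71 m/s.

v ≈ 2.71 m/s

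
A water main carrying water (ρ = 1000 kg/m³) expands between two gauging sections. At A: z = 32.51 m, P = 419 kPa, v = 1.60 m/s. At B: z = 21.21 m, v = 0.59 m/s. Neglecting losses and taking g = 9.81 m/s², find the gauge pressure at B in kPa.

Pressure head at A: ψ₁ = P₁/(ρg) = 419×1000 / (1000 × 9.81) = 42.71 m.
Velocity heads: v₁²/2g = 1.60²/19.62 = 0.130 m; v₂²/2g = 0.59²/19.62 = 0.018 m.
Total head H = z₁ + ψ₁ + v₁²/2g = 32.51 + 42.71 + 0.130 = 75.35 m.
ψ₂ = H − z₂ − v₂²/2g = 75.35 − 21.21 − 0.018 = 54.12 m.
P₂ = ρgψ₂ = 1000 × 9.81 × 54.12 ≈ 531 kPa.

P₂ ≈ 531 kPa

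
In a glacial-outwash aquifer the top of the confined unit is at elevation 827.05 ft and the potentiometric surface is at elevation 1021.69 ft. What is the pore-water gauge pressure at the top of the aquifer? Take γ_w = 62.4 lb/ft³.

Pressure head at the aquifer top: ψ = h − z = 1021.69 − 827.05 = 194.64 ft.
P = γψ/144 = 62.4 × 194.64 / 144 = 84.3 psi.

P ≈ 84.3 psi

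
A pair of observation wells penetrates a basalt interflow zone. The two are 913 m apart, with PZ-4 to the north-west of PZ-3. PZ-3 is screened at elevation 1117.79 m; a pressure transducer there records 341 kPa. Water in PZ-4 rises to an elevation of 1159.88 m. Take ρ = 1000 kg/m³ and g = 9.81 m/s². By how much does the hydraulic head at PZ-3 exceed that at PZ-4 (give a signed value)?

Δh ≈ -7.33 m

Pressure head at PZ-3: ψ = P/(ρg) = 341×1000 / (1000 × 9.81) = 34.76 m.
Total head at PZ-3: h = z + ψ = 1117.79 + 34.76 = 1152.55 m.
Total head at PZ-4: h = 1159.88 m (water level in the piezometer is the total head).
Head difference: h(PZ-3) − h(PZ-4) = 1152.55 − 1159.88 = -7.33 m.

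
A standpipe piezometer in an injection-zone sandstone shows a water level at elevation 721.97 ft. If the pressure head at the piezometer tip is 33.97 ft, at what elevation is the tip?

z ≈ 688.00 ft

z = h − ψ = 721.97 − 33.97 = 688.00 ft.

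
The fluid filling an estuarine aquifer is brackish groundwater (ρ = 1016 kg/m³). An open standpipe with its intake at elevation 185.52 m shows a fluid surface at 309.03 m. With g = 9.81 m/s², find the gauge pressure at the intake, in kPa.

Pressure head ψ = h − z = 309.03 − 185.52 = 123.51 m.
P = ρgψ = 1016 × 9.81 × 123.51 = 1231019 Pa ≈ 1230 kPa.

P ≈ 1230 kPa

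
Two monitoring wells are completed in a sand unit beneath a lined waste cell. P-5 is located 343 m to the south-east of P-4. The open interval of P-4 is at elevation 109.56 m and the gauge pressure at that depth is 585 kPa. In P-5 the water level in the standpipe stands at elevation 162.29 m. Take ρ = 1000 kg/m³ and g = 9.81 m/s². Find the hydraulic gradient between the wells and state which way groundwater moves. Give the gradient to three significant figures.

Pressure head at P-4: ψ = P/(ρg) = 585×1000 / (1000 × 9.81) = 59.63 m.
Total head at P-4: h = z + ψ = 109.56 + 59.63 = 169.19 m.
Total head at P-5: h = 162.29 m (water level in the piezometer is the total head).
Head difference: h(P-4) − h(P-5) = 169.19 − 162.29 = 6.90 m.
Hydraulic gradient: i = |Δh| / L = 6.90 / 343 = 0.0201.
Flow is from higher to lower head: from P-4 toward P-5, i.e. toward the south-east.

i ≈ 0.0201; groundwater flows toward the south-east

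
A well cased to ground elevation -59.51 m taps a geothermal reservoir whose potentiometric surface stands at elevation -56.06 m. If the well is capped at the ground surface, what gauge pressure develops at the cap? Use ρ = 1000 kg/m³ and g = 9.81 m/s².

P ≈ 33.8 kPa

Head above the cap: Δh = -56.06 − (-59.51) = 3.45 m.
P = ρgΔh = 1000 × 9.81 × 3.45 = 33844 Pa ≈ 33.8 kPa.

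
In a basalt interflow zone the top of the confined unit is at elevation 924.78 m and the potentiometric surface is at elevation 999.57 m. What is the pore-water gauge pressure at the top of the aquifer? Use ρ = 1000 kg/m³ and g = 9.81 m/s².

Pressure head at the aquifer top: ψ = h − z = 999.57 − 924.78 = 74.79 m.
P = ρgψ = 1000 × 9.81 × 74.79 = 733690 Pa ≈ 734 kPa.

P ≈ 734 kPa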